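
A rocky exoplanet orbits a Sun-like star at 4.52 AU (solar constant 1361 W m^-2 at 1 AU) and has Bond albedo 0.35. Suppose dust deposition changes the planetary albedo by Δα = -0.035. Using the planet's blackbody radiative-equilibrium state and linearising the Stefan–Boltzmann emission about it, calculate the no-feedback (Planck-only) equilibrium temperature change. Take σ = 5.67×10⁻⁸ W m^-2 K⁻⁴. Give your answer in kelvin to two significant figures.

Flux at the orbit: S = 1361/(4.52)² = 66.62 W m^-2.
Unperturbed T_e = [66.62·(1−0.35)/(4σ)]^¼ = 117.5 K.
TOA radiative forcing: ΔF = −S·Δα/4 = −66.62·(-0.035)/4 = 0.5829 W m^-2.
Planck response: λ_P = 4σT_e³ = 4·5.67×10⁻⁸·(117.5)³ = 0.3684 W m^-2/K.
So ΔT₀ = 0.5829/0.3684 = 1.58 K.

1.6 K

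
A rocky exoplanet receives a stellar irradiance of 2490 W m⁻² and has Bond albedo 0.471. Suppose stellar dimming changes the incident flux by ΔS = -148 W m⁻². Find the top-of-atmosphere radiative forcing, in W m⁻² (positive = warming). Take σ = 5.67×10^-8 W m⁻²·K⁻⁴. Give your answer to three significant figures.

-19.6 W m⁻²

ΔF = Δ[S(1−α)]/4 = (1−0.471)·-148/4 = -19.57 W m⁻².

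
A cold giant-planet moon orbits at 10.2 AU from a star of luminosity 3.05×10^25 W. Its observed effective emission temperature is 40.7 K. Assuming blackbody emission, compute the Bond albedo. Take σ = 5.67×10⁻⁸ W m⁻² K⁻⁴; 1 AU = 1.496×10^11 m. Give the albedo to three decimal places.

0.403

d = 10.2 × 1.496×10^11 m = 1.526×10^12 m.
Flux at the orbit: S = L/(4πd²) = 3.05×10^25/(4π·(1.53×10^12)²) = 1.042 W m⁻².
From σT⁴ = S(1−α)/4 we invert for α: 1−α = 4σT⁴/S.
σT⁴ = 0.1556 W m⁻², so 4σT⁴ = 0.6223 W m⁻².
Hence α = 1 − 0.6223/1.042 = 0.4030.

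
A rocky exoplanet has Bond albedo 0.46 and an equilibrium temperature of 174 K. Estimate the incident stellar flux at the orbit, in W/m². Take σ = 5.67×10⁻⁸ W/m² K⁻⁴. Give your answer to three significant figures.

385 W/m²

From S(1−α)/4 = σT⁴: S = 4σT⁴/(1−α).
The emitted flux is σT⁴ = 51.97 W/m².
S = 4·51.97/0.54 = 385.0 W/m².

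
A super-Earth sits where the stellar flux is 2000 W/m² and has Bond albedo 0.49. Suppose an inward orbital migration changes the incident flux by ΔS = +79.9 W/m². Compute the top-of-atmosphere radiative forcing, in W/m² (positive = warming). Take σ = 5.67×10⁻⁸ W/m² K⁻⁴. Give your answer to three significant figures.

10.2 W/m²

TOA radiative forcing: ΔF = (1−α)ΔS/4 = 0.51·(+79.9)/4 = 10.19 W/m².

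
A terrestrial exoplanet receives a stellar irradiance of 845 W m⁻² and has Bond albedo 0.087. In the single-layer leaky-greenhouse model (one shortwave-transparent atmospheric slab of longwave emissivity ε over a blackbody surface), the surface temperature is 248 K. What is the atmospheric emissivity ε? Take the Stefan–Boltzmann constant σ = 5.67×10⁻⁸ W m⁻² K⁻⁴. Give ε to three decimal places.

First, T_e = [845.0·(1−0.087)/(4σ)]^(1/4) = 241.5 K.
Inverting T_s⁴ = 2T_e⁴/(2−ε): (T_e/T_s)⁴ = 0.8992, so ε = 2(1 − 0.8992) = 0.2015.

0.202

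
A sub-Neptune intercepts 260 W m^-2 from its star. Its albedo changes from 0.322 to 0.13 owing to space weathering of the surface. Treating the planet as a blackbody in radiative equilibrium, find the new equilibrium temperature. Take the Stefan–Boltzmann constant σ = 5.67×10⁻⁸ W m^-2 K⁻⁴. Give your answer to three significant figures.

178 kelvin

T₂ = [S(1−α₂)/(4σ)]^(1/4) = [260.0·0.87/(4σ)]^(1/4) = 177.7 K.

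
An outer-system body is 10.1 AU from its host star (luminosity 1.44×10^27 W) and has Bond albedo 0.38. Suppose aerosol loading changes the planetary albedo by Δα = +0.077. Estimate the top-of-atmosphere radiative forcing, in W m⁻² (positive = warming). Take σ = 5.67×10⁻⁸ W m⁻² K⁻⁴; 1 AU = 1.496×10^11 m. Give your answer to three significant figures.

Orbital distance: d = 10.1 AU = 1.511×10^12 m.
S = L/(4πd²) = 50.19 W m⁻².
The change in absorbed flux is Δ[S(1−α)/4] = −SΔα/4 = -0.9662 W m⁻².

-0.966 W m⁻²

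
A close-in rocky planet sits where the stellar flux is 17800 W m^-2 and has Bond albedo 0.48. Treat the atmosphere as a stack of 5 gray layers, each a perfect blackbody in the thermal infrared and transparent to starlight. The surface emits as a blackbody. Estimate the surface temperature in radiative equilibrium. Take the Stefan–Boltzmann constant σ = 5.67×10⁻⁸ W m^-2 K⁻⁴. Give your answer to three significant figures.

703 kelvin

Top-of-atmosphere balance: σT_e⁴ = S(1−α)/4 = 2314 W m^-2 → T_e = 449.5 K.
With N = 5 opaque layers, T_s = (N+1)^(1/4)·T_e = 6^(1/4)·449.5 = 703.4 K.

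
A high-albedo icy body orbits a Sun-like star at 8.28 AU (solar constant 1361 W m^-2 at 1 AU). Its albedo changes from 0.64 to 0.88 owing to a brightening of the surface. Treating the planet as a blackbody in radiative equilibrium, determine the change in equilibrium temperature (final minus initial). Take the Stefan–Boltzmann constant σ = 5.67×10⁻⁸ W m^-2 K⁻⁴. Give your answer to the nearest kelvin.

-18 K

Flux at the orbit: S = 1361/(8.28)² = 19.85 W m^-2.
Initial: T₁ = [S(1−0.64)/(4σ)]^(1/4) = 74.92 K.
After:  T₂ = [19.85·0.12/(4σ)]^(1/4) = 56.93 K.
ΔT = T₂ − T₁ = -17.99 K.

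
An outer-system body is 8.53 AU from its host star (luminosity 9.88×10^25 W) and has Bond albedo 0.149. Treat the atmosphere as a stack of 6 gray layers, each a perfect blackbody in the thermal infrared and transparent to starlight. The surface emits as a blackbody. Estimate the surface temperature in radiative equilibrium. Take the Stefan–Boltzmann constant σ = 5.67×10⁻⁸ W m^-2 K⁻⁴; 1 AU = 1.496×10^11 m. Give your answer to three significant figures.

106 kelvin

Orbital distance: d = 8.53 AU = 1.276×10^12 m.
Flux at the orbit: S = L/(4πd²) = 9.88×10^25/(4π·(1.28×10^12)²) = 4.828 W m^-2.
OLR = S(1−α)/4 = 1.027 W m^-2; the top layer radiates at T_e = 65.24 K.
For an N-layer opaque stack, T_s⁴ = (N+1)T_e⁴, hence T_s = (7)^(1/4)×65.24 K = 106.1 K.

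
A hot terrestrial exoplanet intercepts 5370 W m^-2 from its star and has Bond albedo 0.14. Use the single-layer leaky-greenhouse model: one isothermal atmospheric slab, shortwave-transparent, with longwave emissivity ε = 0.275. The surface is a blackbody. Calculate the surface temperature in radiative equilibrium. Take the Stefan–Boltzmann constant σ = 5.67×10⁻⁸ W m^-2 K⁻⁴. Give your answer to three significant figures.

The planet radiates to space at T_e = [S(1−α)/(4σ)]^(1/4) = 377.8 K.
For a single slab of emissivity ε, T_s⁴ = 2T_e⁴/(2−ε); thus T_s = 377.8·(1.159)^(1/4) = 392.0 K.

392 kelvin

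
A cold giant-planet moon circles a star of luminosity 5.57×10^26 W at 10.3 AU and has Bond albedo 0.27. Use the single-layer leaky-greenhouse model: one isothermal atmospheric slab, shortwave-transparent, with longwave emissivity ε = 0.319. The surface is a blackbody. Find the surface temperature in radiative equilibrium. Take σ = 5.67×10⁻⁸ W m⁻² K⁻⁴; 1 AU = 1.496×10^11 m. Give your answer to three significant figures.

d = 10.3 × 1.496×10^11 m = 1.541×10^12 m.
Spreading L over a sphere of radius d: S = 5.57×10^26/(4π·1.54×10^12²) = 18.67 W m⁻².
The planet radiates to space at T_e = [S(1−α)/(4σ)]^(1/4) = 88.04 K.
For a single slab of emissivity ε, T_s⁴ = 2T_e⁴/(2−ε); thus T_s = 88.04·(1.19)^(1/4) = 91.95 K.

92.0 kelvin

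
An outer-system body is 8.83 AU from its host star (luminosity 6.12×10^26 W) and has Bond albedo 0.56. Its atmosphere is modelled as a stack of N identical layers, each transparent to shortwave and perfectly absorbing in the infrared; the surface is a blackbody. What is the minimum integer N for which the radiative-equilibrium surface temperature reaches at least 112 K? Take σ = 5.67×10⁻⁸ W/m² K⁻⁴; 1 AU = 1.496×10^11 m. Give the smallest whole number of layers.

2

d = 8.83 × 1.496×10^11 m = 1.321×10^12 m.
S = L/(4πd²) = 27.91 W/m².
The effective emission temperature is T_e = [S(1−α)/(4σ)]^¼ = 85.78 K.
Need (N+1)T_e⁴ ≥ T_s⁴, i.e. N+1 ≥ (112/85.78)⁴ = 2.906.
The minimum whole number is N = 2.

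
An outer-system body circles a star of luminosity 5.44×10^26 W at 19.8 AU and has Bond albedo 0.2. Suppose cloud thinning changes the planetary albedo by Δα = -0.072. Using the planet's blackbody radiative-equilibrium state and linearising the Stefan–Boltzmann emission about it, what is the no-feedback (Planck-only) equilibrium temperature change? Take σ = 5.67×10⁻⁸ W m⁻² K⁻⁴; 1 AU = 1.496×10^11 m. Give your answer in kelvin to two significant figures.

1.5 kelvin

d = 19.8 × 1.496×10^11 m = 2.962×10^12 m.
S = L/(4πd²) = 4.934 W m⁻².
The baseline emission temperature is T_e = 64.59 K.
The change in absorbed flux is Δ[S(1−α)/4] = −SΔα/4 = 0.08881 W m⁻².
Planck response: λ_P = 4σT_e³ = 4·5.67×10⁻⁸·(64.59)³ = 0.06111 W m⁻²/K.
So ΔT₀ = 0.08881/0.06111 = 1.45 K.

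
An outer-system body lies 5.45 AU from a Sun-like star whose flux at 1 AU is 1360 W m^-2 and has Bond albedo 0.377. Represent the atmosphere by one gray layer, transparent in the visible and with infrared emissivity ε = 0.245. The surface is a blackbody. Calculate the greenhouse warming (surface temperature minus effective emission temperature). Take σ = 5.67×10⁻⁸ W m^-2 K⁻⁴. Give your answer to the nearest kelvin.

4 K

Irradiance scales as 1/d², so S = 1360 W m^-2 × (1/5.45)² = 45.79 W m^-2.
The planet radiates to space at T_e = [S(1−α)/(4σ)]^(1/4) = 105.9 K.
The surface balance (absorbed SW + ε·downward IR = σT_s⁴) with T_a⁴ = T_s⁴/2 reduces to T_s = T_e·[2/(2−ε)]^¼ = 109.4 K.
T_s − T_e = 109.4 − 105.9 = 3.517 K.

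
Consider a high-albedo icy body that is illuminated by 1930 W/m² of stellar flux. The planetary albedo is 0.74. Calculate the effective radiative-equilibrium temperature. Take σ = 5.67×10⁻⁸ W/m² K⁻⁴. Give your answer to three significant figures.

217 kelvin

Absorbed flux (global mean): S(1−α)/4 = 1930·0.26/4 = 125.5 W/m².
In equilibrium σT⁴ equals this, so T = 216.9 K.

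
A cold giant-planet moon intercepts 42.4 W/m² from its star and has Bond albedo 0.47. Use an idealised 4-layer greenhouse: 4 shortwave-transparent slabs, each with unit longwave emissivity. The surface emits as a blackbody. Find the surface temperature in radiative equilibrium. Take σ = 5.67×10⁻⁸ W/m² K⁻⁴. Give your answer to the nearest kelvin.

Top-of-atmosphere balance: σT_e⁴ = S(1−α)/4 = 5.618 W/m² → T_e = 99.77 K.
For an N-layer opaque stack, T_s⁴ = (N+1)T_e⁴, hence T_s = (5)^(1/4)×99.77 K = 149.2 K.

149 kelvin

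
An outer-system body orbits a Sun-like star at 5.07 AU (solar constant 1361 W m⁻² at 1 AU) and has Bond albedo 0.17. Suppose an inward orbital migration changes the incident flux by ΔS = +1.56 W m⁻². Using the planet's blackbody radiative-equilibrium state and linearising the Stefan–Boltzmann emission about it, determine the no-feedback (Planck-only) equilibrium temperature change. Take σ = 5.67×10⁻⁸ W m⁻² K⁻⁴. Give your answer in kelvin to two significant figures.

Irradiance scales as 1/d², so S = 1361 W m⁻² × (1/5.07)² = 52.95 W m⁻².
The baseline emission temperature is T_e = 118.0 K.
TOA radiative forcing: ΔF = (1−α)ΔS/4 = 0.83·(+1.56)/4 = 0.3237 W m⁻².
The Planck feedback parameter is 4σT_e³ = 0.3725 W m⁻²/K.
Hence the no-feedback warming is ΔF/(4σT_e³) = 0.869 K.

0.87 kelvin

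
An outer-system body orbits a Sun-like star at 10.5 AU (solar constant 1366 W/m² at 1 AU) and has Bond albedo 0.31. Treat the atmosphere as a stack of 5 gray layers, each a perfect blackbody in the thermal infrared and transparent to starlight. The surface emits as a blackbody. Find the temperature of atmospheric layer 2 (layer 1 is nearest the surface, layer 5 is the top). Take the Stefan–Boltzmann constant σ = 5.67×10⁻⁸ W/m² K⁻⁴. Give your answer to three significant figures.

111 kelvin

Irradiance scales as 1/d², so S = 1366 W/m² × (1/10.5)² = 12.39 W/m².
The effective emission temperature is T_e = [S(1−α)/(4σ)]^¼ = 78.36 K.
In the N-layer model, layer k (counted from the surface) has T_k = (N+1−k)^(1/4)·T_e.
With k = 2: T_2 = (5+1−2)^¼·78.36 K = 110.8 K.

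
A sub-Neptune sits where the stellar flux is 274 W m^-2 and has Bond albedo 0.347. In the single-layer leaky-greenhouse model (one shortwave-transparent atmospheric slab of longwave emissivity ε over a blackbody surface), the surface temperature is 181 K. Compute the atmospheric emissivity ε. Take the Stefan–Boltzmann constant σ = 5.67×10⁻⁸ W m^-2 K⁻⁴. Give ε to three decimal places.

TOA balance gives T_e = 167.6 K.
T_s⁴ = T_e⁴·2/(2−ε) → ε = 2 − 2(T_e/T_s)⁴ = 2 − 2·(167.6/181)⁴ = 0.5299.

0.530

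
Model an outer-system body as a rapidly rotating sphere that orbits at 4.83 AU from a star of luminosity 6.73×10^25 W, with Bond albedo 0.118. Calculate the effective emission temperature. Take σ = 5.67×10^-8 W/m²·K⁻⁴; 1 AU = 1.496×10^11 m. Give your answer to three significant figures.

79.5 K

Orbital distance: d = 4.83 AU = 7.226×10^11 m.
S = L/(4πd²) = 10.26 W/m².
Averaging over the sphere, the absorbed flux is S(1−α)/4 = 2.262 W/m².
Set σT⁴ = 2.262 → T = (2.262/σ)^(1/4) = 79.47 K.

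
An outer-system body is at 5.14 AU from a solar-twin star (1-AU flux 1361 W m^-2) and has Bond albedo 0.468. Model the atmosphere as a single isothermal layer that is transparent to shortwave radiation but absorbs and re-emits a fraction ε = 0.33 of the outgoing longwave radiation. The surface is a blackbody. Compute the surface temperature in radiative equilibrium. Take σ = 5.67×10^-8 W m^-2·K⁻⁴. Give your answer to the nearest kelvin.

By the inverse-square law, S = 1361/5.14² = 51.51 W m^-2.
The planet radiates to space at T_e = [S(1−α)/(4σ)]^(1/4) = 104.8 K.
Surface balance with a leaky layer gives σT_s⁴ = σT_e⁴·2/(2−ε), so T_s = T_e·[2/(2−0.33)]^(1/4) = 109.7 K.

110 K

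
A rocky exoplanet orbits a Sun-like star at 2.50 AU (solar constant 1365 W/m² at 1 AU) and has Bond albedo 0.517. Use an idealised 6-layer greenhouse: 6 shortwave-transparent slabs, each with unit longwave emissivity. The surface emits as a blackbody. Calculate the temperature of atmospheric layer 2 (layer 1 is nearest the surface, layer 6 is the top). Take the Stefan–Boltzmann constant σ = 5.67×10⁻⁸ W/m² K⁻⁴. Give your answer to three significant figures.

220 kelvin

Flux at the orbit: S = 1365/(2.50)² = 218.4 W/m².
Top-of-atmosphere balance: σT_e⁴ = S(1−α)/4 = 26.37 W/m² → T_e = 146.9 K.
In the N-layer model, layer k (counted from the surface) has T_k = (N+1−k)^(1/4)·T_e.
With k = 2: T_2 = (6+1−2)^¼·146.9 K = 219.6 K.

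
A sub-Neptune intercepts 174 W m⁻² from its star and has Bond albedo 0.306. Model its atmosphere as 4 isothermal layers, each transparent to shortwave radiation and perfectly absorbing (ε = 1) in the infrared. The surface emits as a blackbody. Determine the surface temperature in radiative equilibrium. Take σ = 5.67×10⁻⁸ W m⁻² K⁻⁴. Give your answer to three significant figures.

227 K

The effective emission temperature is T_e = [S(1−α)/(4σ)]^¼ = 151.9 K.
With N = 4 opaque layers, T_s = (N+1)^(1/4)·T_e = 5^(1/4)·151.9 = 227.1 K.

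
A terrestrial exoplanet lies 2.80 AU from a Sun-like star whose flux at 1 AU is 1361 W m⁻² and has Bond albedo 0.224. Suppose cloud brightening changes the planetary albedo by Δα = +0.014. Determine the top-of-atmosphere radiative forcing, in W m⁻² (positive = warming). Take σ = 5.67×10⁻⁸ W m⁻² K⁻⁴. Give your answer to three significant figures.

By the inverse-square law, S = 1361/2.80² = 173.6 W m⁻².
ΔF = −(S/4)Δα = −(173.6/4)×(+0.014) = -0.6076 W m⁻².

-0.608 W m⁻²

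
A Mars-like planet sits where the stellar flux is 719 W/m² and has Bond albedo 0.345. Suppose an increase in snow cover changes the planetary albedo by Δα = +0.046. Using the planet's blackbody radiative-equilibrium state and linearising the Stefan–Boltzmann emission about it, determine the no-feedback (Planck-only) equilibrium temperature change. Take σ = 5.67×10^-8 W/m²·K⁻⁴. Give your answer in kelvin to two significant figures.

Reference equilibrium: T_e = [S(1−α)/(4σ)]^(1/4) = 213.5 K.
ΔF = −(S/4)Δα = −(719.0/4)×(+0.046) = -8.268 W/m².
Linearising σT⁴ gives d(σT⁴)/dT = 4σT_e³ = 2.206 W/m² per K.
So ΔT₀ = -8.268/2.206 = -3.75 K.

-3.7 kelvin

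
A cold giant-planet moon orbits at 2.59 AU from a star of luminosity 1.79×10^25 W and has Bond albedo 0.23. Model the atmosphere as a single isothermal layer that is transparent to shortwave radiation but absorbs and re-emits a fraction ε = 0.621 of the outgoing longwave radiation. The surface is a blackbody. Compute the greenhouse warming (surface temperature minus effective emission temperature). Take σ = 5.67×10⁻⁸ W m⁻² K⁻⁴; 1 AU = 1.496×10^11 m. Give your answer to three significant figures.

7.34 K

Orbital distance: d = 2.59 AU = 3.875×10^11 m.
Spreading L over a sphere of radius d: S = 1.79×10^25/(4π·3.87×10^11²) = 9.488 W m⁻².
The planet radiates to space at T_e = [S(1−α)/(4σ)]^(1/4) = 75.34 K.
The surface balance (absorbed SW + ε·downward IR = σT_s⁴) with T_a⁴ = T_s⁴/2 reduces to T_s = T_e·[2/(2−ε)]^¼ = 82.67 K.
The atmosphere warms the surface by 7.338 K.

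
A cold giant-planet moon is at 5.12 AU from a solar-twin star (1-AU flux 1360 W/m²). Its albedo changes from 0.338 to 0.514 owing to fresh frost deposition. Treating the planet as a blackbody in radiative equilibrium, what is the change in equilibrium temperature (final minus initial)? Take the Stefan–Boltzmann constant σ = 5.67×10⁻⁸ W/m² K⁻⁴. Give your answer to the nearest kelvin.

-8 K

Flux at the orbit: S = 1360/(5.12)² = 51.88 W/m².
Initial: T₁ = [S(1−0.338)/(4σ)]^(1/4) = 110.9 K.
With α = 0.514, T₂ = 102.7 K.
Change: 102.7 − 110.9 = -8.248 K.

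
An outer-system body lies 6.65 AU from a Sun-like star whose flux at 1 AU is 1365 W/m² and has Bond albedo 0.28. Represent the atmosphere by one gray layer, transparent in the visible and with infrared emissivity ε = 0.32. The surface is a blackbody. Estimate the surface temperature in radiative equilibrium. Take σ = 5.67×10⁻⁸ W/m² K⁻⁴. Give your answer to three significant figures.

104 K

Irradiance scales as 1/d², so S = 1365 W/m² × (1/6.65)² = 30.87 W/m².
At the top of the atmosphere, σT_e⁴ = S(1−α)/4 = 5.556 W/m², giving T_e = 99.49 K.
Surface balance with a leaky layer gives σT_s⁴ = σT_e⁴·2/(2−ε), so T_s = T_e·[2/(2−0.32)]^(1/4) = 103.9 K.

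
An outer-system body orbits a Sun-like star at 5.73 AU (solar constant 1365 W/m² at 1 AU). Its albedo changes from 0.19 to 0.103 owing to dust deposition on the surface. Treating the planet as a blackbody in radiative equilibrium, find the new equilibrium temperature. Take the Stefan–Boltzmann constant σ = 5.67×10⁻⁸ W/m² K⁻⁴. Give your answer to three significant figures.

113 K

By the inverse-square law, S = 1365/5.73² = 41.57 W/m².
New equilibrium: T₂ = [(1−0.103)·41.57/(4σ)]^(1/4) = 113.2 K.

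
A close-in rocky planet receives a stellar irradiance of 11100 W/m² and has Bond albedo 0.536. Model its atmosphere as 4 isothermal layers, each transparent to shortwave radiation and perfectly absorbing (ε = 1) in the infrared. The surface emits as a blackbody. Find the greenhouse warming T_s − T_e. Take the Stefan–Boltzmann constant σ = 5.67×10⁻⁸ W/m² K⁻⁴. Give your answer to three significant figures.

OLR = S(1−α)/4 = 1288 W/m²; the top layer radiates at T_e = 388.2 K.
T_s = (N+1)^(1/4)·T_e = 580.5 K.
Warming: T_s − T_e = 192.3 K.

192 kelvin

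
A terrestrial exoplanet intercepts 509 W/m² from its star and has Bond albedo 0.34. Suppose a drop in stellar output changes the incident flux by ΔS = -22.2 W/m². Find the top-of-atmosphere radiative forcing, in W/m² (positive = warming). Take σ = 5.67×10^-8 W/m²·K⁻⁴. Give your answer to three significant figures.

-3.66 W/m²

ΔF = Δ[S(1−α)]/4 = (1−0.34)·-22.2/4 = -3.663 W/m².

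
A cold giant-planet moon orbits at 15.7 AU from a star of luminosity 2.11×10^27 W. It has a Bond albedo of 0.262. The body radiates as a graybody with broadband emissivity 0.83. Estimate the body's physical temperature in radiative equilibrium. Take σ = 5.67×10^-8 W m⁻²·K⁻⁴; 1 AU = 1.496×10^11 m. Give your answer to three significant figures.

Orbital distance: d = 15.7 AU = 2.349×10^12 m.
Flux at the orbit: S = L/(4πd²) = 2.11×10^27/(4π·(2.35×10^12)²) = 30.44 W m⁻².
Absorbed flux (global mean): S(1−α)/4 = 30.44·0.738/4 = 5.616 W m⁻².
Equating to εσT⁴ with ε = 0.83: T = (5.616/0.83σ)^(1/4) = 104.5 K.

105 K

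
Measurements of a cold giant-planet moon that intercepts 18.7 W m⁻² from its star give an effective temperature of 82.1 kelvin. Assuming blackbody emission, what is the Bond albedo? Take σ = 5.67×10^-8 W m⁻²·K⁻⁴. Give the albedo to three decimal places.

0.449

From σT⁴ = S(1−α)/4 we invert for α: 1−α = 4σT⁴/S.
4σT⁴ = 4·5.67×10⁻⁸·(82.1)⁴ = 10.30 W m⁻².
Hence α = 1 − 10.30/18.70 = 0.4490.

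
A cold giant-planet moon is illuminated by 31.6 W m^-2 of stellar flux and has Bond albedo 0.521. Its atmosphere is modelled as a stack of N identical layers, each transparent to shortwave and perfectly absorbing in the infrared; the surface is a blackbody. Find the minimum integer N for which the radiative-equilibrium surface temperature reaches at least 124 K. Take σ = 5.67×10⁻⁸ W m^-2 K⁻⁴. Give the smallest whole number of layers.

3

Top-of-atmosphere balance: σT_e⁴ = S(1−α)/4 = 3.784 W m^-2 → T_e = 90.38 K.
Since T_s⁴ = (N+1)T_e⁴, we need N ≥ (T_s/T_e)⁴ − 1 = 2.542.
So N ≥ 2.542; the smallest integer is N = 3.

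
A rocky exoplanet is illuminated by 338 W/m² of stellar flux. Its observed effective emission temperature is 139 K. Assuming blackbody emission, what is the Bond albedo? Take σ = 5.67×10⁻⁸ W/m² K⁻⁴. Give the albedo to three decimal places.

0.750

From σT⁴ = S(1−α)/4 we invert for α: 1−α = 4σT⁴/S.
4σT⁴ = 4·5.67×10⁻⁸·(139)⁴ = 84.66 W/m².
Hence α = 1 − 84.66/338.0 = 0.7495.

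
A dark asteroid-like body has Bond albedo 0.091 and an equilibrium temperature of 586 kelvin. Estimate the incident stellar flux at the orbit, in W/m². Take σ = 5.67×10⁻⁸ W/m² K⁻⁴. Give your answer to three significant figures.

From S(1−α)/4 = σT⁴: S = 4σT⁴/(1−α).
The emitted flux is σT⁴ = 6686 W/m².
S = 4·6686/0.909 = 29420 W/m².

29400 W/m²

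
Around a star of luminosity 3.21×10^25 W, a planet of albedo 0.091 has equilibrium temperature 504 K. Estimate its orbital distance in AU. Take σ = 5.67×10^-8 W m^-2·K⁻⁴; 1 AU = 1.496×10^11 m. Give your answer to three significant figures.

The flux needed for this T is 4σT⁴/(1−0.091) = 16100 W m^-2.
From L = 4πd²S, d = √(3.21×10^25/(4π·16100)) = 1.260×10^10 m = 0.08420 AU.

0.0842 AU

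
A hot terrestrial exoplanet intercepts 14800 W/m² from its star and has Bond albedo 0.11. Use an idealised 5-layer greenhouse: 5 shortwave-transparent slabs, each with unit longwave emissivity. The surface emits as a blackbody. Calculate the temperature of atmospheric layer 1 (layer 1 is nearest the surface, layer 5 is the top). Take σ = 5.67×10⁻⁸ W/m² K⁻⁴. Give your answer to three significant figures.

Top-of-atmosphere balance: σT_e⁴ = S(1−α)/4 = 3293 W/m² → T_e = 490.9 K.
In the N-layer model, layer k (counted from the surface) has T_k = (N+1−k)^(1/4)·T_e.
With k = 1: T_1 = (5+1−1)^¼·490.9 K = 734.1 K.

734 kelvin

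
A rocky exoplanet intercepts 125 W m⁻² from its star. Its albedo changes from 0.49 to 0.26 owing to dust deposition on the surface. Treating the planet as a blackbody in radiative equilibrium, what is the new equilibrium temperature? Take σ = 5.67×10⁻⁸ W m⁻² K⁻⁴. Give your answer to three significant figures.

142 kelvin

T₂ = [S(1−α₂)/(4σ)]^(1/4) = [125.0·0.74/(4σ)]^(1/4) = 142.1 K.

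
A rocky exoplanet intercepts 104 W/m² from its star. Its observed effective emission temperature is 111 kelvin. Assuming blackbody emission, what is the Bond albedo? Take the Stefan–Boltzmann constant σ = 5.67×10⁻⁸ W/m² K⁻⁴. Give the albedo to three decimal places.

Rearranging the radiative balance, α = 1 − 4σT⁴/S.
4σT⁴ = 4·5.67×10⁻⁸·(111)⁴ = 34.43 W/m².
1−α = 34.43/104.0 = 0.3311, so α = 0.6689.

0.669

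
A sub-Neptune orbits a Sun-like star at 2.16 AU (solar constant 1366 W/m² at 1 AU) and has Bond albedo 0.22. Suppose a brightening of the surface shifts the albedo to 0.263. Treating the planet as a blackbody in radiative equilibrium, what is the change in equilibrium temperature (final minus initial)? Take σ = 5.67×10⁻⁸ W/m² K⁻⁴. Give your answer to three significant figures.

-2.51 K

Irradiance scales as 1/d², so S = 1366 W/m² × (1/2.16)² = 292.8 W/m².
Initial: T₁ = [S(1−0.22)/(4σ)]^(1/4) = 178.1 K.
With α = 0.263, T₂ = 175.6 K.
Change: 175.6 − 178.1 = -2.508 K.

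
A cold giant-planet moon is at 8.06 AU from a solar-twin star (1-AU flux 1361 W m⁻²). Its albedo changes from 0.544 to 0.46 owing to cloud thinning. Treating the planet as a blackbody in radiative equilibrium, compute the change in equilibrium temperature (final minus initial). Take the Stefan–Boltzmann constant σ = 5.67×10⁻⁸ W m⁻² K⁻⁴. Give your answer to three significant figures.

3.48 K

By the inverse-square law, S = 1361/8.06² = 20.95 W m⁻².
Before: T₁ = [20.95·0.456/(4σ)]^(1/4) = 80.56 K.
After:  T₂ = [20.95·0.54/(4σ)]^(1/4) = 84.04 K.
Change: 84.04 − 80.56 = 3.478 K.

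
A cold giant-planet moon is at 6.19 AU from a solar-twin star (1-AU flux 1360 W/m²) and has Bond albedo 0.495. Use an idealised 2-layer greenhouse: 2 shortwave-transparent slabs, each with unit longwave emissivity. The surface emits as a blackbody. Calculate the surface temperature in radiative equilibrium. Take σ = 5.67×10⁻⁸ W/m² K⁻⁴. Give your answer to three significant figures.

Flux at the orbit: S = 1360/(6.19)² = 35.49 W/m².
The effective emission temperature is T_e = [S(1−α)/(4σ)]^¼ = 94.29 K.
For an N-layer opaque stack, T_s⁴ = (N+1)T_e⁴, hence T_s = (3)^(1/4)×94.29 K = 124.1 K.

124 kelvin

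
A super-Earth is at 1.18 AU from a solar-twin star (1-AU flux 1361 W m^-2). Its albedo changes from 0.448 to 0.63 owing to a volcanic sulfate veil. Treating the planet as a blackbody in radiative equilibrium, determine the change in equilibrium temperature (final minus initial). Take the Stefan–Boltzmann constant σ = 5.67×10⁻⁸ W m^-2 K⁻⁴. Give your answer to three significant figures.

-21.0 K

Flux at the orbit: S = 1361/(1.18)² = 977.4 W m^-2.
Before: T₁ = [977.4·0.552/(4σ)]^(1/4) = 220.9 K.
Final:   T₂ = [S(1−0.63)/(4σ)]^(1/4) = 199.8 K.
Change: 199.8 − 220.9 = -21.02 K.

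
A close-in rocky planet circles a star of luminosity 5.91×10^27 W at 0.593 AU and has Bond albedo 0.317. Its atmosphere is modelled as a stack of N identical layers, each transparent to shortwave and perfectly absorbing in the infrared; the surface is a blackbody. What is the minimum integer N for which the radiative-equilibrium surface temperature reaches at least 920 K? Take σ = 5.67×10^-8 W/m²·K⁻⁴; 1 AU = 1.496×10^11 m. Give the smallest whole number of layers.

3

d = 0.593 × 1.496×10^11 m = 8.871×10^10 m.
Spreading L over a sphere of radius d: S = 5.91×10^27/(4π·8.87×10^10²) = 59760 W/m².
OLR = S(1−α)/4 = 10200 W/m²; the top layer radiates at T_e = 651.3 K.
Need (N+1)T_e⁴ ≥ T_s⁴, i.e. N+1 ≥ (920/651.3)⁴ = 3.981.
So N ≥ 2.981; the smallest integer is N = 3.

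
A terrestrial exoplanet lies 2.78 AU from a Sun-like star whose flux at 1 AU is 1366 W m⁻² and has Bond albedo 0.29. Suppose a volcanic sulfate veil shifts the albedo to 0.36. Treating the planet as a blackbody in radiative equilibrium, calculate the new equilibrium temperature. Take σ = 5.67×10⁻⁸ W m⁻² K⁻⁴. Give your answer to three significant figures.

By the inverse-square law, S = 1366/2.78² = 176.8 W m⁻².
With the new albedo, S(1−α₂)/4 = 28.28 W m⁻², so T₂ = 149.4 K.

149 K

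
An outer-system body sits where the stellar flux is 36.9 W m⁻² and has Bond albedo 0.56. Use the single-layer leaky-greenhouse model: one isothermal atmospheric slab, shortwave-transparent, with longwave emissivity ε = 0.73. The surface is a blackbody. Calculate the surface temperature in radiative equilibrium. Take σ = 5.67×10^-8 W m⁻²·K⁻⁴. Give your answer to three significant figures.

103 kelvin

The planet radiates to space at T_e = [S(1−α)/(4σ)]^(1/4) = 91.98 K.
For a single slab of emissivity ε, T_s⁴ = 2T_e⁴/(2−ε); thus T_s = 91.98·(1.575)^(1/4) = 103.0 K.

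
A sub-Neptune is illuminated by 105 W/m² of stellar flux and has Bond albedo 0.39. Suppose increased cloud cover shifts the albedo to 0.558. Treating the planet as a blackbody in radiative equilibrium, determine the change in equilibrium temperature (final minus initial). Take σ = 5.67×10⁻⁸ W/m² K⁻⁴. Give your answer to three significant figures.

With α = 0.39, T₁ = 129.6 K.
Final:   T₂ = [S(1−0.558)/(4σ)]^(1/4) = 119.6 K.
Change: 119.6 − 129.6 = -10.03 K.

-10.0 K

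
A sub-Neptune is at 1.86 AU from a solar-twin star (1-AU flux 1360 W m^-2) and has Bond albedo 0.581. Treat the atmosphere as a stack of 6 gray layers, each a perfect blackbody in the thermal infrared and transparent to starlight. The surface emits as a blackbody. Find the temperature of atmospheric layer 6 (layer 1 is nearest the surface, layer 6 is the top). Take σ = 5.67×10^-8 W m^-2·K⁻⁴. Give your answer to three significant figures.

164 K

By the inverse-square law, S = 1360/1.86² = 393.1 W m^-2.
The effective emission temperature is T_e = [S(1−α)/(4σ)]^¼ = 164.2 K.
In the N-layer model, layer k (counted from the surface) has T_k = (N+1−k)^(1/4)·T_e.
With k = 6: T_6 = (6+1−6)^¼·164.2 K = 164.2 K.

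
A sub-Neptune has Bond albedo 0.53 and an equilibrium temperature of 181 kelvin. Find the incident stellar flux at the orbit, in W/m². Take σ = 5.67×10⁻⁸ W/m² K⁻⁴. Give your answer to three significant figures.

Invert the energy balance for S: S = 4σT⁴/(1−α).
σT⁴ = 5.67×10⁻⁸·(181)⁴ = 60.86 W/m².
So S = 4×60.86/(1−0.53) = 517.9 W/m².

518 W/m²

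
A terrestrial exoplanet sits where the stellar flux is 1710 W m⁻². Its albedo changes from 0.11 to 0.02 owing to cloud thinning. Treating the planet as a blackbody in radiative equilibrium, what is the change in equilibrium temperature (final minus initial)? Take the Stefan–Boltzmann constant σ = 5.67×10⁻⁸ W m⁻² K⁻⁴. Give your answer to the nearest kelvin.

Initial: T₁ = [S(1−0.11)/(4σ)]^(1/4) = 286.2 K.
With α = 0.02, T₂ = 293.2 K.
ΔT = T₂ − T₁ = 6.976 K.

7 K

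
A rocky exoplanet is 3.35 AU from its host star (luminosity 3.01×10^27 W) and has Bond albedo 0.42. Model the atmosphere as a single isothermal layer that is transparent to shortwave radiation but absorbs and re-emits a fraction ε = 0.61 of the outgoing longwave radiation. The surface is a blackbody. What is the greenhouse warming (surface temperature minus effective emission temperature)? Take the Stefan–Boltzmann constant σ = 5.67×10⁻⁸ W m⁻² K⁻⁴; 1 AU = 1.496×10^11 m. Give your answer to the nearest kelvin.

d = 3.35 × 1.496×10^11 m = 5.012×10^11 m.
Flux at the orbit: S = L/(4πd²) = 3.01×10^27/(4π·(5.01×10^11)²) = 953.7 W m⁻².
At the top of the atmosphere, σT_e⁴ = S(1−α)/4 = 138.3 W m⁻², giving T_e = 222.2 K.
The surface balance (absorbed SW + ε·downward IR = σT_s⁴) with T_a⁴ = T_s⁴/2 reduces to T_s = T_e·[2/(2−ε)]^¼ = 243.4 K.
The atmosphere warms the surface by 21.16 K.

21 K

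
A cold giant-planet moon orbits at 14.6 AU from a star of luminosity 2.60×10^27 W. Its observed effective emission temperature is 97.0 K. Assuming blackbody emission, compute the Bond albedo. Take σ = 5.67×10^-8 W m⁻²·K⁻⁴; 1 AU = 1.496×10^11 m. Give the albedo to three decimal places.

0.537

Orbital distance: d = 14.6 AU = 2.184×10^12 m.
Flux at the orbit: S = L/(4πd²) = 2.60×10^27/(4π·(2.18×10^12)²) = 43.37 W m⁻².
Energy balance: S(1−α)/4 = σT⁴, so 1−α = 4σT⁴/S.
4σT⁴ = 4·5.67×10⁻⁸·(97.0)⁴ = 20.08 W m⁻².
Hence α = 1 − 20.08/43.37 = 0.5370.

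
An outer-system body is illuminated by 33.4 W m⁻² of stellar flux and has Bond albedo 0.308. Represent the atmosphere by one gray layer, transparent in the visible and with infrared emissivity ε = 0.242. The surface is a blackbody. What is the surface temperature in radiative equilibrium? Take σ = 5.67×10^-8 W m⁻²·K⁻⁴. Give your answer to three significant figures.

104 K

At the top of the atmosphere, σT_e⁴ = S(1−α)/4 = 5.778 W m⁻², giving T_e = 100.5 K.
The surface balance (absorbed SW + ε·downward IR = σT_s⁴) with T_a⁴ = T_s⁴/2 reduces to T_s = T_e·[2/(2−ε)]^¼ = 103.8 K.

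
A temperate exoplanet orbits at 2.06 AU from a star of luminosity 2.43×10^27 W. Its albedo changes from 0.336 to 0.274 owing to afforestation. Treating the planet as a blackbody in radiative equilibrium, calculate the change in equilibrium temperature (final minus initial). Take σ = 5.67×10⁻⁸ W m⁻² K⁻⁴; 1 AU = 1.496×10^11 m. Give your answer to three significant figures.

6.27 K

d = 2.06 × 1.496×10^11 m = 3.082×10^11 m.
Flux at the orbit: S = L/(4πd²) = 2.43×10^27/(4π·(3.08×10^11)²) = 2036 W m⁻².
Initial: T₁ = [S(1−0.336)/(4σ)]^(1/4) = 277.9 K.
After:  T₂ = [2036·0.726/(4σ)]^(1/4) = 284.1 K.
ΔT = T₂ − T₁ = 6.271 K.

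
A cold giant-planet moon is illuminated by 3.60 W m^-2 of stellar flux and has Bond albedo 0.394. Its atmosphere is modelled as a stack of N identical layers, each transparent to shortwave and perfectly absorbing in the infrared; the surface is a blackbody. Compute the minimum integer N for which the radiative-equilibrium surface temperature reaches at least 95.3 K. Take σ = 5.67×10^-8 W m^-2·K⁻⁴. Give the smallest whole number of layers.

The effective emission temperature is T_e = [S(1−α)/(4σ)]^¼ = 55.69 K.
Since T_s⁴ = (N+1)T_e⁴, we need N ≥ (T_s/T_e)⁴ − 1 = 7.575.
So N ≥ 7.575; the smallest integer is N = 8.

8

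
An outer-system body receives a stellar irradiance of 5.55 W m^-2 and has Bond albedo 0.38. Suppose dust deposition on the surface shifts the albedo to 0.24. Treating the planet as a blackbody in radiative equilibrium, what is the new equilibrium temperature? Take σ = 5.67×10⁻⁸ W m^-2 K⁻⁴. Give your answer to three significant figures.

65.7 K

T₂ = [S(1−α₂)/(4σ)]^(1/4) = [5.550·0.76/(4σ)]^(1/4) = 65.67 K.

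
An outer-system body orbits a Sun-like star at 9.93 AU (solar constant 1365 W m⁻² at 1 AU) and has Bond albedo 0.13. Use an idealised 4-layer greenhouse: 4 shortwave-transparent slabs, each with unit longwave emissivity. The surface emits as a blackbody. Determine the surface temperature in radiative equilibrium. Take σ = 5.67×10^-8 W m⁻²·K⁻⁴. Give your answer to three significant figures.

By the inverse-square law, S = 1365/9.93² = 13.84 W m⁻².
The effective emission temperature is T_e = [S(1−α)/(4σ)]^¼ = 85.36 K.
With N = 4 opaque layers, T_s = (N+1)^(1/4)·T_e = 5^(1/4)·85.36 = 127.6 K.

128 K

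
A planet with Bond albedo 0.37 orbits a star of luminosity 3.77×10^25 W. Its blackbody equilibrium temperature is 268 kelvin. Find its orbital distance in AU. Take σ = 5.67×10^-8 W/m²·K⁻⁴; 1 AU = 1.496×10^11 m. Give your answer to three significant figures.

0.269 AU

Energy balance gives S = 4σT⁴/(1−α) = 1857 W/m².
S = L/(4πd²) → d = √(L/4πS) = √(3.77×10^25/(4π·1857)) = 4.019×10^10 m = 0.2687 AU.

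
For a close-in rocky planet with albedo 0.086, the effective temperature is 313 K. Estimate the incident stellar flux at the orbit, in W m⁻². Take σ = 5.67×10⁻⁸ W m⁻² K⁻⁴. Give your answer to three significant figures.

2380 W m⁻²

From S(1−α)/4 = σT⁴: S = 4σT⁴/(1−α).
The emitted flux is σT⁴ = 544.2 W m⁻².
So S = 4×544.2/(1−0.086) = 2382 W m⁻².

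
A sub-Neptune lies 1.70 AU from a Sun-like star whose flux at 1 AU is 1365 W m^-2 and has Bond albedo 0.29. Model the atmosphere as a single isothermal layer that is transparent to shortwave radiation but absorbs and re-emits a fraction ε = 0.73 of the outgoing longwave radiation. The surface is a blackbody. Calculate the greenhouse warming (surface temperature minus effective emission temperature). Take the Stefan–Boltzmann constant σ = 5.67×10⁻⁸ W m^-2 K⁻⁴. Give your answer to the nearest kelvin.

By the inverse-square law, S = 1365/1.70² = 472.3 W m^-2.
At the top of the atmosphere, σT_e⁴ = S(1−α)/4 = 83.84 W m^-2, giving T_e = 196.1 K.
For a single slab of emissivity ε, T_s⁴ = 2T_e⁴/(2−ε); thus T_s = 196.1·(1.575)^(1/4) = 219.7 K.
Greenhouse warming: T_s − T_e = 23.58 K.

24 K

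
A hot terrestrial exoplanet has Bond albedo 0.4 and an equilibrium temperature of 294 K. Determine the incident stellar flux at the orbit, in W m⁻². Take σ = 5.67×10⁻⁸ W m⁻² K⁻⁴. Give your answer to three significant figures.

From S(1−α)/4 = σT⁴: S = 4σT⁴/(1−α).
σT⁴ = 5.67×10⁻⁸·(294)⁴ = 423.6 W m⁻².
S = 4·423.6/0.6 = 2824 W m⁻².

2820 W m⁻²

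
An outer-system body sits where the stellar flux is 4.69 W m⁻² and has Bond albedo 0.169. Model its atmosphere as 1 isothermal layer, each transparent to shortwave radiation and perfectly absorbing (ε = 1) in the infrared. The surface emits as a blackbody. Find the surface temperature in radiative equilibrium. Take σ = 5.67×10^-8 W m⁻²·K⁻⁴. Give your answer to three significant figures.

76.6 K

The effective emission temperature is T_e = [S(1−α)/(4σ)]^¼ = 64.38 K.
With N = 1 opaque layers, T_s = (N+1)^(1/4)·T_e = 2^(1/4)·64.38 = 76.57 K.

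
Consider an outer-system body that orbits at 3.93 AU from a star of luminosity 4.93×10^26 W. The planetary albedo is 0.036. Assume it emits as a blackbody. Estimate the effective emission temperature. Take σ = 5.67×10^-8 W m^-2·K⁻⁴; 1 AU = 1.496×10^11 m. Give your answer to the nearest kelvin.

148 K

d = 3.93 × 1.496×10^11 m = 5.879×10^11 m.
S = L/(4πd²) = 113.5 W m^-2.
The planet absorbs (1−α)S over its disc πR² and re-emits over 4πR², so the mean absorbed flux is (1−0.036)·113.5/4 = 27.35 W m^-2.
In equilibrium σT⁴ equals this, so T = 148.2 K.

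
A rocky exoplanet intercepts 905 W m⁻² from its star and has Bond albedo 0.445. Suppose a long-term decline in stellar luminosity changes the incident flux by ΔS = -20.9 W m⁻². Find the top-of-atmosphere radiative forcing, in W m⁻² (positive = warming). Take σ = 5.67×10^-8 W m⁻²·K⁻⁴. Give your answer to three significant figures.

-2.90 W m⁻²

Only a fraction (1−α) is absorbed and it's spread over 4πR², so ΔF = (1−α)ΔS/4 = -2.900 W m⁻².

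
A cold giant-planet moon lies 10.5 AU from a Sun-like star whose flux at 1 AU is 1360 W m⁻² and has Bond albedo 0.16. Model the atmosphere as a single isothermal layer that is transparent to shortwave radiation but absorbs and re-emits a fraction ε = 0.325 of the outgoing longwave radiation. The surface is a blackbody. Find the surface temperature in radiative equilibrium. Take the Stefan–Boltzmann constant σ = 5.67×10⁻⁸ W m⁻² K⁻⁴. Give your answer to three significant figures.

85.9 K

Irradiance scales as 1/d², so S = 1360 W m⁻² × (1/10.5)² = 12.34 W m⁻².
At the top of the atmosphere, σT_e⁴ = S(1−α)/4 = 2.590 W m⁻², giving T_e = 82.21 K.
Surface balance with a leaky layer gives σT_s⁴ = σT_e⁴·2/(2−ε), so T_s = T_e·[2/(2−0.325)]^(1/4) = 85.94 K.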